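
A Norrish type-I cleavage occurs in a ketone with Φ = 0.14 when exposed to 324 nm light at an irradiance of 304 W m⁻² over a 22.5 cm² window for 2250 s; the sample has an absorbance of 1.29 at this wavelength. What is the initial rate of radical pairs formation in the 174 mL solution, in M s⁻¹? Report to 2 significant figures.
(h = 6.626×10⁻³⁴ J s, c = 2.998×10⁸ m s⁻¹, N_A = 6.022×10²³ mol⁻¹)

Photon energy at 324 nm: hc/λ = (6.626×10⁻³⁴)(2.998×10⁸)/(324×10⁻⁹) = 6.131×10⁻¹⁹ J.
Energy delivered: (304 W m⁻²)(22.5×10⁻⁴ m²)(2250 s) = 1539 J.
Photons incident: 1539 / 6.131×10⁻¹⁹ = 2.510×10²¹, i.e. 2.510×10²¹/6.022×10²³ = 0.004168 mol.
Fraction absorbed: 1 − 10^(−1.29) = 0.9487.
Photons absorbed: 0.9487 × 0.004168 = 0.003954 mol.
Product formed: 0.14 × 0.003954 = 5.536×10⁻⁴ mol.
Rate: 5.536×10⁻⁴ mol / (2250 s × 0.174 L) = 1.4×10⁻⁶ M s⁻¹.

1.4×10⁻⁶ M s⁻¹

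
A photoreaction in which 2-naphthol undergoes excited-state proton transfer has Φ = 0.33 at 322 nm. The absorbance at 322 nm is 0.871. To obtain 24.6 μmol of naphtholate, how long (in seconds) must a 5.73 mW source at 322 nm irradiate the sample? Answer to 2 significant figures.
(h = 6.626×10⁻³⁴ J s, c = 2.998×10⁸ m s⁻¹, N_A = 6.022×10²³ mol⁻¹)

Product: 24.6 μmol = 2.46×10⁻⁵ mol.
Photons that must be absorbed: 2.46×10⁻⁵ / 0.33 = 7.455×10⁻⁵ mol.
Fraction absorbed: 1 − 10^(−0.871) = 0.8654.
Incident photons needed: 7.455×10⁻⁵ / 0.8654 = 8.615×10⁻⁵ mol.
Photon energy: hc/λ = 6.169×10⁻¹⁹ J; per mole, 3.715×10⁵ J mol⁻¹.
Energy required: 8.615×10⁻⁵ × 3.715×10⁵ = 32.00 J.
Time: 32.00 J / 0.00573 W = 5600 s.

t ≈ 5600 s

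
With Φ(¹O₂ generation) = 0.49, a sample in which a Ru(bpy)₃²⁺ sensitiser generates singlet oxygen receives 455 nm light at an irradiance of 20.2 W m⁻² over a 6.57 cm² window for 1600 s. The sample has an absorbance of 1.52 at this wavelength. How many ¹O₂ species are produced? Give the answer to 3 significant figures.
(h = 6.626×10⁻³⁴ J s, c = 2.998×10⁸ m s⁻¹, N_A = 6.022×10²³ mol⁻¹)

Photon energy at 455 nm: hc/λ = (6.626×10⁻³⁴)(2.998×10⁸)/(455×10⁻⁹) = 4.366×10⁻¹⁹ J.
Energy delivered: (20.2 W m⁻²)(6.57×10⁻⁴ m²)(1600 s) = 21.23 J.
Photons incident: 21.23 / 4.366×10⁻¹⁹ = 4.863×10¹⁹, i.e. 4.863×10¹⁹/6.022×10²³ = 8.075×10⁻⁵ mol.
Fraction absorbed: 1 − 10^(−1.52) = 0.9698.
Photons absorbed: 0.9698 × 8.075×10⁻⁵ = 7.831×10⁻⁵ mol.
Product: Φ × n_abs = 0.49 × 7.831×10⁻⁵ = 3.837×10⁻⁵ mol.
As a count: 3.837×10⁻⁵ × 6.022×10²³ = 2.31×10¹⁹.

2.31×10¹⁹ species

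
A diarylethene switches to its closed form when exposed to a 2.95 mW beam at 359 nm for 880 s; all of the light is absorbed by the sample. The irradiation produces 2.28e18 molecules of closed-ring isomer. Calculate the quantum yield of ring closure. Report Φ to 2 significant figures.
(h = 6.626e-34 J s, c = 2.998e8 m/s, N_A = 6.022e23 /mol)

Product: 2.28e18 / 6.022e23 = 3.786e-6 mol.
Photon energy at 359 nm: hc/λ = (6.626e-34)(2.998e8)/(359e-9) = 5.533e-19 J.
Energy delivered: (2.95 mW)(880 s) = 2.596 J.
Photons incident: 2.596 / 5.533e-19 = 4.692e18, i.e. 4.692e18/6.022e23 = 7.791e-6 mol.
Φ = 3.786e-6 mol / 7.791e-6 mol photons = 0.49.

Φ = 0.49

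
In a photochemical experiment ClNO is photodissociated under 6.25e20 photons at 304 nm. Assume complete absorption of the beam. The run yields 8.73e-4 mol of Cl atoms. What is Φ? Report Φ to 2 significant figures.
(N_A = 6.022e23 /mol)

Φ = 0.84

Moles of photons: 6.25e20 / 6.022e23 = 0.001038 mol.
Φ = 8.73e-4 mol / 0.001038 mol photons = 0.84.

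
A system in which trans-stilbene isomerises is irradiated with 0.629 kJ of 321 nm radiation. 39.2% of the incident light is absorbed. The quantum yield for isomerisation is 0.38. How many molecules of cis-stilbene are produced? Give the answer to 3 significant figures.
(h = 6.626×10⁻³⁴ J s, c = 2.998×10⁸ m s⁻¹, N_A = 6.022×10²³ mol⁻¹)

Photon energy at 321 nm: hc/λ = (6.626×10⁻³⁴)(2.998×10⁸)/(321×10⁻⁹) = 6.188×10⁻¹⁹ J.
Incident energy: 0.629 kJ = 629 J.
Photons incident: 629 / 6.188×10⁻¹⁹ = 1.016×10²¹, i.e. 1.016×10²¹/6.022×10²³ = 0.001687 mol.
Photons absorbed: 0.392 × 0.001687 = 6.613×10⁻⁴ mol.
Product: Φ × n_abs = 0.38 × 6.613×10⁻⁴ = 2.513×10⁻⁴ mol.
As a count: 2.513×10⁻⁴ × 6.022×10²³ = 1.51×10²⁰.

1.51×10²⁰ molecules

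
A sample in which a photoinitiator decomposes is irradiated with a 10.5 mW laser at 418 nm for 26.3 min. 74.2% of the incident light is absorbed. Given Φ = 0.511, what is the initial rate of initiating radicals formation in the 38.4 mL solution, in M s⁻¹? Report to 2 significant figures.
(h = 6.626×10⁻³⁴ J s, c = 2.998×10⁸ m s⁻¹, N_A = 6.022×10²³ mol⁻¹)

3.6×10⁻⁷ M s⁻¹

Photon energy at 418 nm: hc/λ = (6.626×10⁻³⁴)(2.998×10⁸)/(418×10⁻⁹) = 4.752×10⁻¹⁹ J.
Energy delivered: (10.5 mW)(1578 s) = 16.57 J.
Photons incident: 16.57 / 4.752×10⁻¹⁹ = 3.487×10¹⁹, i.e. 3.487×10¹⁹/6.022×10²³ = 5.790×10⁻⁵ mol.
Photons absorbed: 0.742 × 5.790×10⁻⁵ = 4.296×10⁻⁵ mol.
Product formed: 0.511 × 4.296×10⁻⁵ = 2.195×10⁻⁵ mol.
Rate: 2.195×10⁻⁵ mol / (1578 s × 0.0384 L) = 3.6×10⁻⁷ M s⁻¹.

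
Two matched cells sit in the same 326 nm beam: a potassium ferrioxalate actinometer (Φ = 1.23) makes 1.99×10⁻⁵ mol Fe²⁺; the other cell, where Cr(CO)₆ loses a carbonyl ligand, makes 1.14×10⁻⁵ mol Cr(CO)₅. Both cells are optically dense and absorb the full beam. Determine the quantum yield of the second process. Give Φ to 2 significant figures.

Φ = 0.70

Photons absorbed by the actinometer: 1.99×10⁻⁵ / 1.23 = 1.618×10⁻⁵ mol.
Φ(unknown) = 1.14×10⁻⁵ / 1.618×10⁻⁵ = 0.70.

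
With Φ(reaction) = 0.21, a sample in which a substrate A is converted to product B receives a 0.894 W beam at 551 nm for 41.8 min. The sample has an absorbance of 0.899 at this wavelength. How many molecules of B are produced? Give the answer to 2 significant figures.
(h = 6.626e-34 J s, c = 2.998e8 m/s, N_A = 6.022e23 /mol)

Photon energy at 551 nm: hc/λ = (6.626e-34)(2.998e8)/(551e-9) = 3.605e-19 J.
Energy delivered: (0.894 W)(2508 s) = 2242 J.
Photons incident: 2242 / 3.605e-19 = 6.219e21, i.e. 6.219e21/6.022e23 = 0.01033 mol.
Fraction absorbed: 1 − 10^(−0.899) = 0.8738.
Photons absorbed: 0.8738 × 0.01033 = 0.009026 mol.
Product: Φ × n_abs = 0.21 × 0.009026 = 0.001895 mol.
As a count: 0.001895 × 6.022e23 = 1.1e21.

1.1e21 molecules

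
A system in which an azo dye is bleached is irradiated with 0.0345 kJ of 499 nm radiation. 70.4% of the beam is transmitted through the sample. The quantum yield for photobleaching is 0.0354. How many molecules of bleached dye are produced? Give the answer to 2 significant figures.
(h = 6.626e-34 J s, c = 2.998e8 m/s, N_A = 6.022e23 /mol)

Photon energy at 499 nm: hc/λ = (6.626e-34)(2.998e8)/(499e-9) = 3.981e-19 J.
Incident energy: 0.0345 kJ = 34.5 J.
Photons incident: 34.5 / 3.981e-19 = 8.666e19, i.e. 8.666e19/6.022e23 = 1.439e-4 mol.
Fraction absorbed: 1 − 70.4/100 = 0.2960.
Photons absorbed: 0.2960 × 1.439e-4 = 4.259e-5 mol.
Product: Φ × n_abs = 0.0354 × 4.259e-5 = 1.508e-6 mol.
As a count: 1.508e-6 × 6.022e23 = 9.1e17.

9.1e17 molecules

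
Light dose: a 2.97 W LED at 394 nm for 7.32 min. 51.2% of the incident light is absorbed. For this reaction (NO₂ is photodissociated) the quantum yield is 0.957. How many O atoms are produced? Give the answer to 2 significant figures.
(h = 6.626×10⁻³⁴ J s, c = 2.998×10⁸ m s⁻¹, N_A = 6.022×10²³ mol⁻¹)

1.3×10²¹ atoms

Photon energy at 394 nm: hc/λ = (6.626×10⁻³⁴)(2.998×10⁸)/(394×10⁻⁹) = 5.042×10⁻¹⁹ J.
Energy delivered: (2.97 W)(439.2 s) = 1304 J.
Photons incident: 1304 / 5.042×10⁻¹⁹ = 2.586×10²¹, i.e. 2.586×10²¹/6.022×10²³ = 0.004294 mol.
Photons absorbed: 0.512 × 0.004294 = 0.002199 mol.
Product: Φ × n_abs = 0.957 × 0.002199 = 0.002104 mol.
As a count: 0.002104 × 6.022×10²³ = 1.3×10²¹.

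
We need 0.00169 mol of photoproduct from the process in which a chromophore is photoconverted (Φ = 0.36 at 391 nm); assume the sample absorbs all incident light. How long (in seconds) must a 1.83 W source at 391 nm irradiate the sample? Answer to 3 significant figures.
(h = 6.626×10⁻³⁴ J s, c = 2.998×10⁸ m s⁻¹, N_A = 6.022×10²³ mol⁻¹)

t ≈ 785 s

Photons that must be absorbed: 0.00169 / 0.36 = 0.004694 mol.
Photon energy: hc/λ = 5.080×10⁻¹⁹ J; per mole, 3.059×10⁵ J mol⁻¹.
Energy required: 0.004694 × 3.059×10⁵ = 1436 J.
Time: 1436 J / 1.83 W = 785 s.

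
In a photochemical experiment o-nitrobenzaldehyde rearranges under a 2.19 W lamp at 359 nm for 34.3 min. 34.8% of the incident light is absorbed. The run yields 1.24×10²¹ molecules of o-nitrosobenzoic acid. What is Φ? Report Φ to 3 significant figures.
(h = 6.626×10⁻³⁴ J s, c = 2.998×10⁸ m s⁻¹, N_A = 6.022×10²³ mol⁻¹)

Product: 1.24×10²¹ / 6.022×10²³ = 0.002059 mol.
Photon energy at 359 nm: hc/λ = (6.626×10⁻³⁴)(2.998×10⁸)/(359×10⁻⁹) = 5.533×10⁻¹⁹ J.
Energy delivered: (2.19 W)(2058 s) = 4507 J.
Photons incident: 4507 / 5.533×10⁻¹⁹ = 8.146×10²¹, i.e. 8.146×10²¹/6.022×10²³ = 0.01353 mol.
Photons absorbed: 0.348 × 0.01353 = 0.004708 mol.
Φ = 0.002059 mol / 0.004708 mol photons = 0.437.

Φ = 0.437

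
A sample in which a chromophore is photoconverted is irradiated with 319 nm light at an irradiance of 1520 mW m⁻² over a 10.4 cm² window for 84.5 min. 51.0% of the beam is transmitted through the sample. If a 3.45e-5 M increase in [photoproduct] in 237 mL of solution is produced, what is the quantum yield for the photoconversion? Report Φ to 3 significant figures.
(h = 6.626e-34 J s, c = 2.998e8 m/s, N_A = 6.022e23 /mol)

Φ = 0.781

Product: (3.45e-5 M)(0.237 L) = 8.176e-6 mol.
Photon energy at 319 nm: hc/λ = (6.626e-34)(2.998e8)/(319e-9) = 6.227e-19 J.
Energy delivered: (1520 mW m⁻²)(10.4e-4 m²)(5070 s) = 8.015 J.
Photons incident: 8.015 / 6.227e-19 = 1.287e19, i.e. 1.287e19/6.022e23 = 2.137e-5 mol.
Fraction absorbed: 1 − 51.0/100 = 0.4900.
Photons absorbed: 0.4900 × 2.137e-5 = 1.047e-5 mol.
Φ = 8.176e-6 mol / 1.047e-5 mol photons = 0.781.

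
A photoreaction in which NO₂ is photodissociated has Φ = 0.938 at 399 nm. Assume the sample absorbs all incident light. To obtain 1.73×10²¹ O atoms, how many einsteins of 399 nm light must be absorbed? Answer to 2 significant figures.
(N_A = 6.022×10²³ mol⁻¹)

0.0031 einstein

Product: 1.73×10²¹ / 6.022×10²³ = 0.002873 mol.
Photons that must be absorbed: 0.002873 / 0.938 = 0.003063 mol.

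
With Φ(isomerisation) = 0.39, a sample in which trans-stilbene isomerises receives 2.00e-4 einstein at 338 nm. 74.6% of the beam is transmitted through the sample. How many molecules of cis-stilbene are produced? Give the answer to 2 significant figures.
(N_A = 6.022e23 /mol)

Fraction absorbed: 1 − 74.6/100 = 0.2540.
Photons absorbed: 0.2540 × 2.00e-4 = 5.080e-5 mol.
Product: Φ × n_abs = 0.39 × 5.080e-5 = 1.981e-5 mol.
As a count: 1.981e-5 × 6.022e23 = 1.2e19.

1.2e19 molecules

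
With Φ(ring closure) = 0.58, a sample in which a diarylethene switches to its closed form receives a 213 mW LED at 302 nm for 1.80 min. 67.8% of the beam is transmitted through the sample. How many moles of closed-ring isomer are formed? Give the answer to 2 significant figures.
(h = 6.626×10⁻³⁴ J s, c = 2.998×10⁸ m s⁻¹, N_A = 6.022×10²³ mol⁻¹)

1.1×10⁻⁵ mol

Photon energy at 302 nm: hc/λ = (6.626×10⁻³⁴)(2.998×10⁸)/(302×10⁻⁹) = 6.578×10⁻¹⁹ J.
Energy delivered: (213 mW)(108 s) = 23.00 J.
Photons incident: 23.00 / 6.578×10⁻¹⁹ = 3.497×10¹⁹, i.e. 3.497×10¹⁹/6.022×10²³ = 5.807×10⁻⁵ mol.
Fraction absorbed: 1 − 67.8/100 = 0.3220.
Photons absorbed: 0.3220 × 5.807×10⁻⁵ = 1.870×10⁻⁵ mol.
Product: Φ × n_abs = 0.58 × 1.870×10⁻⁵ = 1.085×10⁻⁵ mol.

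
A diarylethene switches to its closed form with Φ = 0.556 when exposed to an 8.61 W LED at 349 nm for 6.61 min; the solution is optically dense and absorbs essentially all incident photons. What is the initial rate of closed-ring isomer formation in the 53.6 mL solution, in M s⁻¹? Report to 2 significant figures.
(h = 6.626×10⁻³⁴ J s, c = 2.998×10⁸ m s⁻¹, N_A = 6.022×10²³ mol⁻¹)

2.6×10⁻⁴ M s⁻¹

Photon energy at 349 nm: hc/λ = (6.626×10⁻³⁴)(2.998×10⁸)/(349×10⁻⁹) = 5.692×10⁻¹⁹ J.
Energy delivered: (8.61 W)(396.6 s) = 3415 J.
Photons incident: 3415 / 5.692×10⁻¹⁹ = 6.000×10²¹, i.e. 6.000×10²¹/6.022×10²³ = 0.009963 mol.
Product formed: 0.556 × 0.009963 = 0.005539 mol.
Rate: 0.005539 mol / (396.6 s × 0.0536 L) = 2.6×10⁻⁴ M s⁻¹.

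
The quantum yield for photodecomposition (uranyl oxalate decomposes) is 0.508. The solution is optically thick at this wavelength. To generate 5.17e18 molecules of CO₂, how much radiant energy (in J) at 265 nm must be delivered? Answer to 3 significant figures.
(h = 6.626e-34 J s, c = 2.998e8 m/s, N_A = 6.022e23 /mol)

Product: 5.17e18 / 6.022e23 = 8.585e-6 mol.
Photons that must be absorbed: 8.585e-6 / 0.508 = 1.690e-5 mol.
Photon energy: hc/λ = 7.496e-19 J; per mole, 4.514e5 J mol⁻¹.
Energy required: 1.690e-5 × 4.514e5 = 7.63 J.

7.63 J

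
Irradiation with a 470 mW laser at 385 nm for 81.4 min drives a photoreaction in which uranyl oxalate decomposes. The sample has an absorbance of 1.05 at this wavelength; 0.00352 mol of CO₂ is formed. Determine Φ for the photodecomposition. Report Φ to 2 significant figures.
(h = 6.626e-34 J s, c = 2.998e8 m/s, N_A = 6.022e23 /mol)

Φ = 0.52

Photon energy at 385 nm: hc/λ = (6.626e-34)(2.998e8)/(385e-9) = 5.160e-19 J.
Energy delivered: (470 mW)(4884 s) = 2295 J.
Photons incident: 2295 / 5.160e-19 = 4.448e21, i.e. 4.448e21/6.022e23 = 0.007386 mol.
Fraction absorbed: 1 − 10^(−1.05) = 0.9109.
Photons absorbed: 0.9109 × 0.007386 = 0.006728 mol.
Φ = 0.00352 mol / 0.006728 mol photons = 0.52.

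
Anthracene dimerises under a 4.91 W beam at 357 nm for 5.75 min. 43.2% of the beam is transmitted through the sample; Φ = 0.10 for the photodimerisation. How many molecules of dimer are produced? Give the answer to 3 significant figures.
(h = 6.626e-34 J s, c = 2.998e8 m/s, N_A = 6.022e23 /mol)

Photon energy at 357 nm: hc/λ = (6.626e-34)(2.998e8)/(357e-9) = 5.564e-19 J.
Energy delivered: (4.91 W)(345 s) = 1694 J.
Photons incident: 1694 / 5.564e-19 = 3.045e21, i.e. 3.045e21/6.022e23 = 0.005056 mol.
Fraction absorbed: 1 − 43.2/100 = 0.5680.
Photons absorbed: 0.5680 × 0.005056 = 0.002872 mol.
Product: Φ × n_abs = 0.10 × 0.002872 = 2.872e-4 mol.
As a count: 2.872e-4 × 6.022e23 = 1.73e20.

1.73e20 molecules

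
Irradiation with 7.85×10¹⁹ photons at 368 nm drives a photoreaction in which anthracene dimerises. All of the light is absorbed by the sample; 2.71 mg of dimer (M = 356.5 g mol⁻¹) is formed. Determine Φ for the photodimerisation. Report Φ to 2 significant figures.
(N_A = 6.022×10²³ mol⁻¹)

Φ = 0.058

Product: 2.71 mg / 356.5 g mol⁻¹ = 7.602×10⁻⁶ mol.
Moles of photons: 7.85×10¹⁹ / 6.022×10²³ = 1.304×10⁻⁴ mol.
Φ = 7.602×10⁻⁶ mol / 1.304×10⁻⁴ mol photons = 0.058.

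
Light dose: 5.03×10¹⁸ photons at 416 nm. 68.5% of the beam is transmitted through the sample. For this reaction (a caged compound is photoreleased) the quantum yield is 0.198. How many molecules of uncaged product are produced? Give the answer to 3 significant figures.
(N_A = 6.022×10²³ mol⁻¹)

3.14×10¹⁷ molecules

Moles of photons: 5.03×10¹⁸ / 6.022×10²³ = 8.353×10⁻⁶ mol.
Fraction absorbed: 1 − 68.5/100 = 0.3150.
Photons absorbed: 0.3150 × 8.353×10⁻⁶ = 2.631×10⁻⁶ mol.
Product: Φ × n_abs = 0.198 × 2.631×10⁻⁶ = 5.209×10⁻⁷ mol.
As a count: 5.209×10⁻⁷ × 6.022×10²³ = 3.14×10¹⁷.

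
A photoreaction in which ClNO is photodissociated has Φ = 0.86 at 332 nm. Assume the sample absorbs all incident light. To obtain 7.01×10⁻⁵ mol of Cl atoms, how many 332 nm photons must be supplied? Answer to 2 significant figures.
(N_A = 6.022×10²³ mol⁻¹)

4.9×10¹⁹ photons

Photons that must be absorbed: 7.01×10⁻⁵ / 0.86 = 8.151×10⁻⁵ mol.
Photon count: 8.151×10⁻⁵ × 6.022×10²³ = 4.9×10¹⁹.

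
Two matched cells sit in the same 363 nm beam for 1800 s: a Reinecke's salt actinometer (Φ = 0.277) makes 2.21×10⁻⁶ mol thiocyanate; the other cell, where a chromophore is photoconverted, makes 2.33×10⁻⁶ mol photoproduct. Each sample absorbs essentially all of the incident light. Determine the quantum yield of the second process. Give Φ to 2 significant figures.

Photons absorbed by the actinometer: 2.21×10⁻⁶ / 0.277 = 7.978×10⁻⁶ mol.
Φ(unknown) = 2.33×10⁻⁶ / 7.978×10⁻⁶ = 0.29.

Φ = 0.29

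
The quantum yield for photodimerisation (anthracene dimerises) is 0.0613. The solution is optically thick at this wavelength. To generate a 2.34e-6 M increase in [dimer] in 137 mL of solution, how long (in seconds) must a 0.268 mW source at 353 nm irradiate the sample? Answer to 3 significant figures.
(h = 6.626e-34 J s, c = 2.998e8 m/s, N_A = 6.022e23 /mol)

Product: (2.34e-6 M)(0.137 L) = 3.206e-7 mol.
Photons that must be absorbed: 3.206e-7 / 0.0613 = 5.230e-6 mol.
Photon energy: hc/λ = 5.627e-19 J; per mole, 3.389e5 J mol⁻¹.
Energy required: 5.230e-6 × 3.389e5 = 1.772 J.
Time: 1.772 J / 0.000268 W = 6610 s.

t ≈ 6610 s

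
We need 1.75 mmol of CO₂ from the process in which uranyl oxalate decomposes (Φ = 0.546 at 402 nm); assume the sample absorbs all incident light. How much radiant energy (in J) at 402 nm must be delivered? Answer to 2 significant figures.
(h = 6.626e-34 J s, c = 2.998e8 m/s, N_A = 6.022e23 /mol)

Product: 1.75 mmol = 0.00175 mol.
Photons that must be absorbed: 0.00175 / 0.546 = 0.003205 mol.
Photon energy: hc/λ = 4.941e-19 J; per mole, 2.975e5 J mol⁻¹.
Energy required: 0.003205 × 2.975e5 = 950 J.

950 J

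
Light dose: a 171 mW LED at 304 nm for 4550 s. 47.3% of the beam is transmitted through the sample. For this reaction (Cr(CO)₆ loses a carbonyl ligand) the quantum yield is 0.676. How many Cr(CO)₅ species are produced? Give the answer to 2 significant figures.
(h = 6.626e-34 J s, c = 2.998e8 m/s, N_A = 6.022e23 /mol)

Photon energy at 304 nm: hc/λ = (6.626e-34)(2.998e8)/(304e-9) = 6.534e-19 J.
Energy delivered: (171 mW)(4550 s) = 778.1 J.
Photons incident: 778.1 / 6.534e-19 = 1.191e21, i.e. 1.191e21/6.022e23 = 0.001978 mol.
Fraction absorbed: 1 − 47.3/100 = 0.5270.
Photons absorbed: 0.5270 × 0.001978 = 0.001042 mol.
Product: Φ × n_abs = 0.676 × 0.001042 = 7.044e-4 mol.
As a count: 7.044e-4 × 6.022e23 = 4.2e20.

4.2e20 species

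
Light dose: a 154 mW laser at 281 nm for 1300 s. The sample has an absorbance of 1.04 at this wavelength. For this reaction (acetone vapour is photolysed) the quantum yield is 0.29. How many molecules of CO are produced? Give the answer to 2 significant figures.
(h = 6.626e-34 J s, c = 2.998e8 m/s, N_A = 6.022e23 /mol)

Photon energy at 281 nm: hc/λ = (6.626e-34)(2.998e8)/(281e-9) = 7.069e-19 J.
Energy delivered: (154 mW)(1300 s) = 200.2 J.
Photons incident: 200.2 / 7.069e-19 = 2.832e20, i.e. 2.832e20/6.022e23 = 4.703e-4 mol.
Fraction absorbed: 1 − 10^(−1.04) = 0.9088.
Photons absorbed: 0.9088 × 4.703e-4 = 4.274e-4 mol.
Product: Φ × n_abs = 0.29 × 4.274e-4 = 1.239e-4 mol.
As a count: 1.239e-4 × 6.022e23 = 7.5e19.

7.5e19 molecules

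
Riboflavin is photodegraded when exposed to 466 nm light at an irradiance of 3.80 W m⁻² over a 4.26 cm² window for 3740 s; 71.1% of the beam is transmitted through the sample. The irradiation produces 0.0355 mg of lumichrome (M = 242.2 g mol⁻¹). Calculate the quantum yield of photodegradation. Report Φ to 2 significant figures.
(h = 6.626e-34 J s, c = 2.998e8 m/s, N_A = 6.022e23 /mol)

Φ = 0.022

Product: 0.0355 mg / 242.2 g mol⁻¹ = 1.466e-7 mol.
Photon energy at 466 nm: hc/λ = (6.626e-34)(2.998e8)/(466e-9) = 4.263e-19 J.
Energy delivered: (3.80 W m⁻²)(4.26e-4 m²)(3740 s) = 6.054 J.
Photons incident: 6.054 / 4.263e-19 = 1.420e19, i.e. 1.420e19/6.022e23 = 2.358e-5 mol.
Fraction absorbed: 1 − 71.1/100 = 0.2890.
Photons absorbed: 0.2890 × 2.358e-5 = 6.815e-6 mol.
Φ = 1.466e-7 mol / 6.815e-6 mol photons = 0.022.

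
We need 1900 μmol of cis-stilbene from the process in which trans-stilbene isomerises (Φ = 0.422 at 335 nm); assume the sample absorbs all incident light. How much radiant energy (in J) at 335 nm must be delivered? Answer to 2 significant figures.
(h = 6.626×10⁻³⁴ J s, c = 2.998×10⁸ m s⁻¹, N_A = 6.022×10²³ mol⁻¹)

1600 J

Product: 1900 μmol = 0.00190 mol.
Photons that must be absorbed: 0.00190 / 0.422 = 0.004502 mol.
Photon energy: hc/λ = 5.930×10⁻¹⁹ J; per mole, 3.571×10⁵ J mol⁻¹.
Energy required: 0.004502 × 3.571×10⁵ = 1600 J.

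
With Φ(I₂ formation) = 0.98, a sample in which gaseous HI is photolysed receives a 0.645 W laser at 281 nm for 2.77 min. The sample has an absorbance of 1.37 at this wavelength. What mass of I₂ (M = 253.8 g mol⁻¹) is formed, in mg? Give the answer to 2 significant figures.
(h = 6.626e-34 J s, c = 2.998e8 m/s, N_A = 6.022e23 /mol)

Photon energy at 281 nm: hc/λ = (6.626e-34)(2.998e8)/(281e-9) = 7.069e-19 J.
Energy delivered: (0.645 W)(166.2 s) = 107.2 J.
Photons incident: 107.2 / 7.069e-19 = 1.516e20, i.e. 1.516e20/6.022e23 = 2.517e-4 mol.
Fraction absorbed: 1 − 10^(−1.37) = 0.9573.
Photons absorbed: 0.9573 × 2.517e-4 = 2.410e-4 mol.
Product: Φ × n_abs = 0.98 × 2.410e-4 = 2.362e-4 mol.
Mass: 2.362e-4 × 253.8 = 0.05995 g = 60 mg.

60 mg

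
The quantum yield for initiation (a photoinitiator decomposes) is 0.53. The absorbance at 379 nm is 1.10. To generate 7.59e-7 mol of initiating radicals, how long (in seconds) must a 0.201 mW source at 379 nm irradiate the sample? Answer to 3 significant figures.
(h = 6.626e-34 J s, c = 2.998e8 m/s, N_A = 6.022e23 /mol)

Photons that must be absorbed: 7.59e-7 / 0.53 = 1.432e-6 mol.
Fraction absorbed: 1 − 10^(−1.10) = 0.9206.
Incident photons needed: 1.432e-6 / 0.9206 = 1.556e-6 mol.
Photon energy: hc/λ = 5.241e-19 J; per mole, 3.156e5 J mol⁻¹.
Energy required: 1.556e-6 × 3.156e5 = 0.4911 J.
Time: 0.4911 J / 0.000201 W = 2440 s.

t ≈ 2440 s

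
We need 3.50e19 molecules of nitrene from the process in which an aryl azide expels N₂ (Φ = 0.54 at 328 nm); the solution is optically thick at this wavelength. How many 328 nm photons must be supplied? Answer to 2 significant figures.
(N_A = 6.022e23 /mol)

6.5e19 photons

Product: 3.50e19 / 6.022e23 = 5.812e-5 mol.
Photons that must be absorbed: 5.812e-5 / 0.54 = 1.076e-4 mol.
Photon count: 1.076e-4 × 6.022e23 = 6.5e19.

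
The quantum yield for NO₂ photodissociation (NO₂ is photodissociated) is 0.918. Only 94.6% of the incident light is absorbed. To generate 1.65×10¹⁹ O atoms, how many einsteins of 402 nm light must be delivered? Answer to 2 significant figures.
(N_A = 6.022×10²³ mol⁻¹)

Product: 1.65×10¹⁹ / 6.022×10²³ = 2.740×10⁻⁵ mol.
Photons that must be absorbed: 2.740×10⁻⁵ / 0.918 = 2.985×10⁻⁵ mol.
Incident photons needed: 2.985×10⁻⁵ / 0.946 = 3.155×10⁻⁵ mol.

3.2×10⁻⁵ einstein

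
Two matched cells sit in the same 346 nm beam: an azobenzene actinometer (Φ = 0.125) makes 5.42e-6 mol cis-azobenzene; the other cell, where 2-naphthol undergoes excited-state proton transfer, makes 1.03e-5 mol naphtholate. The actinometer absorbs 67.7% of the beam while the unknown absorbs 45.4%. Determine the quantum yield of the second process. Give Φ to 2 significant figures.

Φ = 0.35

Photons absorbed by the actinometer: 5.42e-6 / 0.125 = 4.336e-5 mol.
Incident flux: 4.336e-5 / 0.677 = 6.405e-5 einstein.
Absorbed by unknown: 0.454 × 6.405e-5 = 2.908e-5 mol.
Φ(unknown) = 1.03e-5 / 2.908e-5 = 0.35.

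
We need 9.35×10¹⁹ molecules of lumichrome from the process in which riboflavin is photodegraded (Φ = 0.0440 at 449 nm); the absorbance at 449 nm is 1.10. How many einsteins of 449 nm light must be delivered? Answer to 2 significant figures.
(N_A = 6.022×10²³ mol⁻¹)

Product: 9.35×10¹⁹ / 6.022×10²³ = 1.553×10⁻⁴ mol.
Photons that must be absorbed: 1.553×10⁻⁴ / 0.0440 = 0.003530 mol.
Fraction absorbed: 1 − 10^(−1.10) = 0.9206.
Incident photons needed: 0.003530 / 0.9206 = 0.003834 mol.

0.0038 einstein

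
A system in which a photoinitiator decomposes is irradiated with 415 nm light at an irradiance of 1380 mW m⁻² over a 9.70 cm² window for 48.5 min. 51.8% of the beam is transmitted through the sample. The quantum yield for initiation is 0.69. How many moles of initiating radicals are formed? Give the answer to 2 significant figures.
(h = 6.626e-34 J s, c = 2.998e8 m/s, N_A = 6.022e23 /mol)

Photon energy at 415 nm: hc/λ = (6.626e-34)(2.998e8)/(415e-9) = 4.787e-19 J.
Energy delivered: (1380 mW m⁻²)(9.70e-4 m²)(2910 s) = 3.895 J.
Photons incident: 3.895 / 4.787e-19 = 8.137e18, i.e. 8.137e18/6.022e23 = 1.351e-5 mol.
Fraction absorbed: 1 − 51.8/100 = 0.4820.
Photons absorbed: 0.4820 × 1.351e-5 = 6.512e-6 mol.
Product: Φ × n_abs = 0.69 × 6.512e-6 = 4.493e-6 mol.

4.5e-6 mol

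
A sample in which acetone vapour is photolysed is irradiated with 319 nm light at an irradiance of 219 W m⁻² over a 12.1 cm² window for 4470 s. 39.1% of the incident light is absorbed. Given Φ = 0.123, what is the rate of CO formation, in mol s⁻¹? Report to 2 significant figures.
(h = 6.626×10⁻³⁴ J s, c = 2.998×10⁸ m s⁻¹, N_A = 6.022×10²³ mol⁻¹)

Photon energy at 319 nm: hc/λ = (6.626×10⁻³⁴)(2.998×10⁸)/(319×10⁻⁹) = 6.227×10⁻¹⁹ J.
Energy delivered: (219 W m⁻²)(12.1×10⁻⁴ m²)(4470 s) = 1185 J.
Photons incident: 1185 / 6.227×10⁻¹⁹ = 1.903×10²¹, i.e. 1.903×10²¹/6.022×10²³ = 0.003160 mol.
Photons absorbed: 0.391 × 0.003160 = 0.001236 mol.
Product formed: 0.123 × 0.001236 = 1.520×10⁻⁴ mol.
Rate: 1.520×10⁻⁴ / 4470 s = 3.4×10⁻⁸ mol s⁻¹.

3.4×10⁻⁸ mol s⁻¹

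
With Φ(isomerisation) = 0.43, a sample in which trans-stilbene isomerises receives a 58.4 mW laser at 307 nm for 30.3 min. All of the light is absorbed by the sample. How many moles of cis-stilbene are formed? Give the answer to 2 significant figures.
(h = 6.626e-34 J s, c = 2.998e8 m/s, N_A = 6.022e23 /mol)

1.2e-4 mol

Photon energy at 307 nm: hc/λ = (6.626e-34)(2.998e8)/(307e-9) = 6.471e-19 J.
Energy delivered: (58.4 mW)(1818 s) = 106.2 J.
Photons incident: 106.2 / 6.471e-19 = 1.641e20, i.e. 1.641e20/6.022e23 = 2.725e-4 mol.
Product: Φ × n_abs = 0.43 × 2.725e-4 = 1.172e-4 mol.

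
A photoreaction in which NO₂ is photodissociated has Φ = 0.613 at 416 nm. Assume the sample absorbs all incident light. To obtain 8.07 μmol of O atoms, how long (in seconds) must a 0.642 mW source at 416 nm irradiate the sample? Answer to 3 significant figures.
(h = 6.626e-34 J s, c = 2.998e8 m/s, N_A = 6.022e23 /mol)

t ≈ 5900 s

Product: 8.07 μmol = 8.07e-6 mol.
Photons that must be absorbed: 8.07e-6 / 0.613 = 1.316e-5 mol.
Photon energy: hc/λ = 4.775e-19 J; per mole, 2.876e5 J mol⁻¹.
Energy required: 1.316e-5 × 2.876e5 = 3.785 J.
Time: 3.785 J / 0.000642 W = 5900 s.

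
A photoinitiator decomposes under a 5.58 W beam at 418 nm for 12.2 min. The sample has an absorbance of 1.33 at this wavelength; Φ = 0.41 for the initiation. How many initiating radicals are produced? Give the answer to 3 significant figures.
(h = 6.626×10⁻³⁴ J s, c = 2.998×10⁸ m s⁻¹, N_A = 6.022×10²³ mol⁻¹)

3.36×10²¹ initiating radicals

Photon energy at 418 nm: hc/λ = (6.626×10⁻³⁴)(2.998×10⁸)/(418×10⁻⁹) = 4.752×10⁻¹⁹ J.
Energy delivered: (5.58 W)(732 s) = 4085 J.
Photons incident: 4085 / 4.752×10⁻¹⁹ = 8.596×10²¹, i.e. 8.596×10²¹/6.022×10²³ = 0.01427 mol.
Fraction absorbed: 1 − 10^(−1.33) = 0.9532.
Photons absorbed: 0.9532 × 0.01427 = 0.01360 mol.
Product: Φ × n_abs = 0.41 × 0.01360 = 0.005576 mol.
As a count: 0.005576 × 6.022×10²³ = 3.36×10²¹.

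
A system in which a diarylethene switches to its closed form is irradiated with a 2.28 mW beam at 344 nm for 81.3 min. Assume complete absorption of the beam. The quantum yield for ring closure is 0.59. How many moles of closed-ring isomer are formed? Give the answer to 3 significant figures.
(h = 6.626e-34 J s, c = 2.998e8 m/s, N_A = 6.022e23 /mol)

1.89e-5 mol

Photon energy at 344 nm: hc/λ = (6.626e-34)(2.998e8)/(344e-9) = 5.775e-19 J.
Energy delivered: (2.28 mW)(4878 s) = 11.12 J.
Photons incident: 11.12 / 5.775e-19 = 1.926e19, i.e. 1.926e19/6.022e23 = 3.198e-5 mol.
Product: Φ × n_abs = 0.59 × 3.198e-5 = 1.887e-5 mol.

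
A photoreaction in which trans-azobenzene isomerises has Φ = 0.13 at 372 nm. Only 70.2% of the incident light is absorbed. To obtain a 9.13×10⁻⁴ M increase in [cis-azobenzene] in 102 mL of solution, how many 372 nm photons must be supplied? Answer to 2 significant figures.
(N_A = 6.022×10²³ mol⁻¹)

Product: (9.13×10⁻⁴ M)(0.102 L) = 9.313×10⁻⁵ mol.
Photons that must be absorbed: 9.313×10⁻⁵ / 0.13 = 7.164×10⁻⁴ mol.
Incident photons needed: 7.164×10⁻⁴ / 0.702 = 0.001021 mol.
Photon count: 0.001021 × 6.022×10²³ = 6.1×10²⁰.

6.1×10²⁰ photons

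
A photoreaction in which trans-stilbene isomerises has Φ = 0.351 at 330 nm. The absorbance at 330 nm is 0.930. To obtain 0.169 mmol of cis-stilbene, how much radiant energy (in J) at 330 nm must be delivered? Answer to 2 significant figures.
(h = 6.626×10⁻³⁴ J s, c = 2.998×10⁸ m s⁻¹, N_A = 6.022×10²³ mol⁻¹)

Product: 0.169 mmol = 1.69×10⁻⁴ mol.
Photons that must be absorbed: 1.69×10⁻⁴ / 0.351 = 4.815×10⁻⁴ mol.
Fraction absorbed: 1 − 10^(−0.930) = 0.8825.
Incident photons needed: 4.815×10⁻⁴ / 0.8825 = 5.456×10⁻⁴ mol.
Photon energy: hc/λ = 6.020×10⁻¹⁹ J; per mole, 3.625×10⁵ J mol⁻¹.
Energy required: 5.456×10⁻⁴ × 3.625×10⁵ = 200 J.

200 J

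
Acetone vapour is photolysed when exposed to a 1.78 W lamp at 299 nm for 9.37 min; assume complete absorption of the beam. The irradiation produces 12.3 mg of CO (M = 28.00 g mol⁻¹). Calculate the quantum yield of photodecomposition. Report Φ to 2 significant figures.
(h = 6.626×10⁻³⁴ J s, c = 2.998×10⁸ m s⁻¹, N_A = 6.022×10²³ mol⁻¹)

Product: 12.3 mg / 28.00 g mol⁻¹ = 4.393×10⁻⁴ mol.
Photon energy at 299 nm: hc/λ = (6.626×10⁻³⁴)(2.998×10⁸)/(299×10⁻⁹) = 6.644×10⁻¹⁹ J.
Energy delivered: (1.78 W)(562.2 s) = 1001 J.
Photons incident: 1001 / 6.644×10⁻¹⁹ = 1.507×10²¹, i.e. 1.507×10²¹/6.022×10²³ = 0.002502 mol.
Φ = 4.393×10⁻⁴ mol / 0.002502 mol photons = 0.18.

Φ = 0.18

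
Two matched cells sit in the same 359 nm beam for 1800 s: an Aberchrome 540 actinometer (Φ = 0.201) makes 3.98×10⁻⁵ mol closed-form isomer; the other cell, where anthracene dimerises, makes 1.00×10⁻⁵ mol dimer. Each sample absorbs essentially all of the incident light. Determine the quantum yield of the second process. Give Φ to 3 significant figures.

Φ = 0.0505

Photons absorbed by the actinometer: 3.98×10⁻⁵ / 0.201 = 1.980×10⁻⁴ mol.
Φ(unknown) = 1.00×10⁻⁵ / 1.980×10⁻⁴ = 0.0505.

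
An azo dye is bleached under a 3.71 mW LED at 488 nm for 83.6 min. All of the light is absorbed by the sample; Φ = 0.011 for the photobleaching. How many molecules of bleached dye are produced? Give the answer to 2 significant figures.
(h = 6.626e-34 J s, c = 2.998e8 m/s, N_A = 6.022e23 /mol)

5.0e17 molecules

Photon energy at 488 nm: hc/λ = (6.626e-34)(2.998e8)/(488e-9) = 4.071e-19 J.
Energy delivered: (3.71 mW)(5016 s) = 18.61 J.
Photons incident: 18.61 / 4.071e-19 = 4.571e19, i.e. 4.571e19/6.022e23 = 7.591e-5 mol.
Product: Φ × n_abs = 0.011 × 7.591e-5 = 8.350e-7 mol.
As a count: 8.350e-7 × 6.022e23 = 5.0e17.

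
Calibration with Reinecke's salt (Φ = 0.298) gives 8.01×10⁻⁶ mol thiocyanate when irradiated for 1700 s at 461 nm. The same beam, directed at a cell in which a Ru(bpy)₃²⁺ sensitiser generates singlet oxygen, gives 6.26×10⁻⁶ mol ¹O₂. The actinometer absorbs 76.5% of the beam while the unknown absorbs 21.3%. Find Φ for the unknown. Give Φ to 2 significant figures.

Photons absorbed by the actinometer: 8.01×10⁻⁶ / 0.298 = 2.688×10⁻⁵ mol.
Incident flux: 2.688×10⁻⁵ / 0.765 = 3.514×10⁻⁵ einstein.
Absorbed by unknown: 0.213 × 3.514×10⁻⁵ = 7.485×10⁻⁶ mol.
Φ(unknown) = 6.26×10⁻⁶ / 7.485×10⁻⁶ = 0.84.

Φ = 0.84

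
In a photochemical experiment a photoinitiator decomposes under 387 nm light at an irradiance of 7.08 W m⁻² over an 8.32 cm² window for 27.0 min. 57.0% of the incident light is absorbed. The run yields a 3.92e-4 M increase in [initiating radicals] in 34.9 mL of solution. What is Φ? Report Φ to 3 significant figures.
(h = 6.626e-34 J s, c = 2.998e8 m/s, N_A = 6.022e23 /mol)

Φ = 0.777

Product: (3.92e-4 M)(0.0349 L) = 1.368e-5 mol.
Photon energy at 387 nm: hc/λ = (6.626e-34)(2.998e8)/(387e-9) = 5.133e-19 J.
Energy delivered: (7.08 W m⁻²)(8.32e-4 m²)(1620 s) = 9.543 J.
Photons incident: 9.543 / 5.133e-19 = 1.859e19, i.e. 1.859e19/6.022e23 = 3.087e-5 mol.
Photons absorbed: 0.570 × 3.087e-5 = 1.760e-5 mol.
Φ = 1.368e-5 mol / 1.760e-5 mol photons = 0.777.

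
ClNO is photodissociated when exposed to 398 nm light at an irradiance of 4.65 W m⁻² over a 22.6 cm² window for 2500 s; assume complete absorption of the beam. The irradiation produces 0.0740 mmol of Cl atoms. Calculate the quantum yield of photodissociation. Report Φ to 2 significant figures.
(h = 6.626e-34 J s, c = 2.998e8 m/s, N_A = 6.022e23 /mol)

Φ = 0.85

Product: 0.0740 mmol = 7.40e-5 mol.
Photon energy at 398 nm: hc/λ = (6.626e-34)(2.998e8)/(398e-9) = 4.991e-19 J.
Energy delivered: (4.65 W m⁻²)(22.6e-4 m²)(2500 s) = 26.27 J.
Photons incident: 26.27 / 4.991e-19 = 5.263e19, i.e. 5.263e19/6.022e23 = 8.740e-5 mol.
Φ = 7.40e-5 mol / 8.740e-5 mol photons = 0.85.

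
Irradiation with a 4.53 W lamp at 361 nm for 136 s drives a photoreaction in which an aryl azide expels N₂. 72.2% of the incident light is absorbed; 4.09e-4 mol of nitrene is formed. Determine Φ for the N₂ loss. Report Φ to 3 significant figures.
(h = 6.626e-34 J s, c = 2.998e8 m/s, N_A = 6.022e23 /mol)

Φ = 0.305

Photon energy at 361 nm: hc/λ = (6.626e-34)(2.998e8)/(361e-9) = 5.503e-19 J.
Energy delivered: (4.53 W)(136 s) = 616.1 J.
Photons incident: 616.1 / 5.503e-19 = 1.120e21, i.e. 1.120e21/6.022e23 = 0.001860 mol.
Photons absorbed: 0.722 × 0.001860 = 0.001343 mol.
Φ = 4.09e-4 mol / 0.001343 mol photons = 0.305.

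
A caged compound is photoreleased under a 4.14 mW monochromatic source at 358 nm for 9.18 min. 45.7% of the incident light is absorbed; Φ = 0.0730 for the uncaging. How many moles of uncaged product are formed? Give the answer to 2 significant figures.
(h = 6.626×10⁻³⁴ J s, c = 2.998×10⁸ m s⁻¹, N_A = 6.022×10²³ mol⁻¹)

Photon energy at 358 nm: hc/λ = (6.626×10⁻³⁴)(2.998×10⁸)/(358×10⁻⁹) = 5.549×10⁻¹⁹ J.
Energy delivered: (4.14 mW)(550.8 s) = 2.280 J.
Photons incident: 2.280 / 5.549×10⁻¹⁹ = 4.109×10¹⁸, i.e. 4.109×10¹⁸/6.022×10²³ = 6.823×10⁻⁶ mol.
Photons absorbed: 0.457 × 6.823×10⁻⁶ = 3.118×10⁻⁶ mol.
Product: Φ × n_abs = 0.0730 × 3.118×10⁻⁶ = 2.276×10⁻⁷ mol.

2.3×10⁻⁷ mol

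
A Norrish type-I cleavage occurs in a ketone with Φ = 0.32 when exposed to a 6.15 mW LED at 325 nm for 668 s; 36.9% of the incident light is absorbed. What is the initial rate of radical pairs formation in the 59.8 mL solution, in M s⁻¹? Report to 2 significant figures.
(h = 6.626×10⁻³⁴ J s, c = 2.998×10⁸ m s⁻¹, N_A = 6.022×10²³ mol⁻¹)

3.3×10⁻⁸ M s⁻¹

Photon energy at 325 nm: hc/λ = (6.626×10⁻³⁴)(2.998×10⁸)/(325×10⁻⁹) = 6.112×10⁻¹⁹ J.
Energy delivered: (6.15 mW)(668 s) = 4.108 J.
Photons incident: 4.108 / 6.112×10⁻¹⁹ = 6.721×10¹⁸, i.e. 6.721×10¹⁸/6.022×10²³ = 1.116×10⁻⁵ mol.
Photons absorbed: 0.369 × 1.116×10⁻⁵ = 4.118×10⁻⁶ mol.
Product formed: 0.32 × 4.118×10⁻⁶ = 1.318×10⁻⁶ mol.
Rate: 1.318×10⁻⁶ mol / (668 s × 0.0598 L) = 3.3×10⁻⁸ M s⁻¹.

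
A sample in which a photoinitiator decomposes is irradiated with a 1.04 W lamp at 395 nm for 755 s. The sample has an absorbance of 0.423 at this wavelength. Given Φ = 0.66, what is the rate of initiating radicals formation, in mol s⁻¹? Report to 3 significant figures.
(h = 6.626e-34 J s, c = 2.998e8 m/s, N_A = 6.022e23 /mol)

1.41e-6 mol s⁻¹

Photon energy at 395 nm: hc/λ = (6.626e-34)(2.998e8)/(395e-9) = 5.029e-19 J.
Energy delivered: (1.04 W)(755 s) = 785.2 J.
Photons incident: 785.2 / 5.029e-19 = 1.561e21, i.e. 1.561e21/6.022e23 = 0.002592 mol.
Fraction absorbed: 1 − 10^(−0.423) = 0.6224.
Photons absorbed: 0.6224 × 0.002592 = 0.001613 mol.
Product formed: 0.66 × 0.001613 = 0.001065 mol.
Rate: 0.001065 / 755 s = 1.41e-6 mol s⁻¹.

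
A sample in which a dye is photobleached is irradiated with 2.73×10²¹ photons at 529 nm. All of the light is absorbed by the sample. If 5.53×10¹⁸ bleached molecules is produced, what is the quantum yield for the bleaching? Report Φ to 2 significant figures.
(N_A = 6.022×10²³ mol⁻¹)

Product: 5.53×10¹⁸ / 6.022×10²³ = 9.183×10⁻⁶ mol.
Moles of photons: 2.73×10²¹ / 6.022×10²³ = 0.004533 mol.
Φ = 9.183×10⁻⁶ mol / 0.004533 mol photons = 0.0020.

Φ = 0.0020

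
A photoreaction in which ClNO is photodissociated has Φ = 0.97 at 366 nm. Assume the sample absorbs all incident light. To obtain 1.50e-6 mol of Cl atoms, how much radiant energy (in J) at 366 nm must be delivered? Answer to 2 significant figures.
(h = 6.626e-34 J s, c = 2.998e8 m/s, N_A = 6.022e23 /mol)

0.51 J

Photons that must be absorbed: 1.50e-6 / 0.97 = 1.546e-6 mol.
Photon energy: hc/λ = 5.428e-19 J; per mole, 3.269e5 J mol⁻¹.
Energy required: 1.546e-6 × 3.269e5 = 0.51 J.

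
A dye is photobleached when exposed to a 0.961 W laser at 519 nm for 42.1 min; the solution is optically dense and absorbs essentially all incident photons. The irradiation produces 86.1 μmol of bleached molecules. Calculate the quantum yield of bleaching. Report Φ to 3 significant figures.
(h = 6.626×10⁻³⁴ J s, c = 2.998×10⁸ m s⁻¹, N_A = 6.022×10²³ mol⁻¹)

Φ = 0.00818

Product: 86.1 μmol = 8.61×10⁻⁵ mol.
Photon energy at 519 nm: hc/λ = (6.626×10⁻³⁴)(2.998×10⁸)/(519×10⁻⁹) = 3.828×10⁻¹⁹ J.
Energy delivered: (0.961 W)(2526 s) = 2427 J.
Photons incident: 2427 / 3.828×10⁻¹⁹ = 6.340×10²¹, i.e. 6.340×10²¹/6.022×10²³ = 0.01053 mol.
Φ = 8.61×10⁻⁵ mol / 0.01053 mol photons = 0.00818.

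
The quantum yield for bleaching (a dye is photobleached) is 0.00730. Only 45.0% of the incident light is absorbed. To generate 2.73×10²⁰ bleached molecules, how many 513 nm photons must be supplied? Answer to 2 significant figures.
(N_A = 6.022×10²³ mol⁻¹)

Product: 2.73×10²⁰ / 6.022×10²³ = 4.533×10⁻⁴ mol.
Photons that must be absorbed: 4.533×10⁻⁴ / 0.00730 = 0.06210 mol.
Incident photons needed: 0.06210 / 0.450 = 0.1380 mol.
Photon count: 0.1380 × 6.022×10²³ = 8.3×10²².

8.3×10²² photons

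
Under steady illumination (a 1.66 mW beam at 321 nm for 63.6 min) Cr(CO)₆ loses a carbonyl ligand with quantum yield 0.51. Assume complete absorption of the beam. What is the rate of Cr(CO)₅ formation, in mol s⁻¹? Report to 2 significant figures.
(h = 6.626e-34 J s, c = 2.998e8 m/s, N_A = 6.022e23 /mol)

2.3e-9 mol s⁻¹

Photon energy at 321 nm: hc/λ = (6.626e-34)(2.998e8)/(321e-9) = 6.188e-19 J.
Energy delivered: (1.66 mW)(3816 s) = 6.335 J.
Photons incident: 6.335 / 6.188e-19 = 1.024e19, i.e. 1.024e19/6.022e23 = 1.700e-5 mol.
Product formed: 0.51 × 1.700e-5 = 8.670e-6 mol.
Rate: 8.670e-6 / 3816 s = 2.3e-9 mol s⁻¹.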